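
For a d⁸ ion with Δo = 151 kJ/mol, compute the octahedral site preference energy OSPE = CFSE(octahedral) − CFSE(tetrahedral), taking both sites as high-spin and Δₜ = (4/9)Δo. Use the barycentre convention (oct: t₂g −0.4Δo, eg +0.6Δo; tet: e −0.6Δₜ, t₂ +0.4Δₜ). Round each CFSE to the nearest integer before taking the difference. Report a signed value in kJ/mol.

-127

In an octahedral site d⁸ (HS) is t2g^6 e_g^2, giving CFSE(oct) = -1.2Δo = -181 kJ/mol.
In a tetrahedral site the filling is e^4 t2^4: CFSE(tet) = -0.8Δₜ = -0.8 × (4/9)(151) = -54 kJ/mol.
Subtracting, OSPE = -181 − (-54) = -127 kJ/mol.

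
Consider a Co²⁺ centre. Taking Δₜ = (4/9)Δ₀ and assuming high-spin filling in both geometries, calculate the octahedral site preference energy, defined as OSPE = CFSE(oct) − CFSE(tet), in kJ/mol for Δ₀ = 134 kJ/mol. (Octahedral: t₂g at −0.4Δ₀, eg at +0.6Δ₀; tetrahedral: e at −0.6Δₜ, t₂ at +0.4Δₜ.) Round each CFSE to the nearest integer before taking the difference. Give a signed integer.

-36

Co is in group 9, so Co²⁺ is d⁷ (9 − 2 = 7).
In an octahedral site d⁷ (HS) is t₂g⁵ eg², giving CFSE(oct) = -0.8Δ₀ = -107 kJ/mol.
Tetrahedral e⁴ t₂³ gives -1.2Δₜ = -1.2 × (4/9) × 134 = -71 kJ/mol.
OSPE = -107 − (-71) = -36 kJ/mol.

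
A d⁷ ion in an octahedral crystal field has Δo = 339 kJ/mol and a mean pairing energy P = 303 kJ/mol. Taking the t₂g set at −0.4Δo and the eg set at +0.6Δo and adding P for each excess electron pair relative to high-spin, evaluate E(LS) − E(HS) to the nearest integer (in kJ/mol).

-36

In the high-spin limit (t₂g⁵ eg²) the orbital term is -0.8Δo = -271 kJ/mol, with no excess pairing.
Low-spin t₂g⁶ eg¹ gives -1.8Δo = -610 kJ/mol, but forming 1 extra pair costs 1P = 303 kJ/mol, so E(LS) = -610 + 303 = -307 kJ/mol.
E(LS) − E(HS) = -307 − (-271) = -36 kJ/mol.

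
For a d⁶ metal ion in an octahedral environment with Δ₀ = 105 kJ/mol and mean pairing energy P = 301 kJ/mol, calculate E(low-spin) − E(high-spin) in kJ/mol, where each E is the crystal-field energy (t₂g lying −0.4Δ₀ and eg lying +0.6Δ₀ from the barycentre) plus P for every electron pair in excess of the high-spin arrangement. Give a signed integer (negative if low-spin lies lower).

392

High-spin d⁶ fills as t₂g⁴ eg² with CFSE 4(−0.4) + 2(+0.6) = -0.4Δ₀ = -42 kJ/mol.
Low-spin t₂g⁶ eg⁰ gives -2.4Δ₀ = -252 kJ/mol, but forming 2 extra pairs costs 2P = 602 kJ/mol, so E(LS) = -252 + 602 = 350 kJ/mol.
E(LS) − E(HS) = 350 − (-42) = 392 kJ/mol.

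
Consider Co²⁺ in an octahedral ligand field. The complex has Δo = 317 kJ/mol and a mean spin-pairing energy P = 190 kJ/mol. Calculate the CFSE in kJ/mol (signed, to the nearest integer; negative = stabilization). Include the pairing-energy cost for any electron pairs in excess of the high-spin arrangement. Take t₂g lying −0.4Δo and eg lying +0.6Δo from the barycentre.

-381

Co is in group 9, so Co²⁺ is d⁷ (9 − 2 = 7).
Since Δo = 317 kJ/mol > P = 190 kJ/mol, the complex adopts the low-spin configuration.
That gives t₂g⁶ eg¹.
Orbital CFSE = -1.8Δo = -1.8 × 317 = -571 kJ/mol.
Excess pairs vs high-spin: 3 − 2 = 1; pairing cost = +190 kJ/mol.
Net CFSE = -571 + 190 = -381 kJ/mol.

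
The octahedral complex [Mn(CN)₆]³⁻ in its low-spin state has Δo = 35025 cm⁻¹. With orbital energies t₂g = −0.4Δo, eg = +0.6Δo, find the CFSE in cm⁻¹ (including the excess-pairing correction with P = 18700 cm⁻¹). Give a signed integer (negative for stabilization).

Each CN⁻ contributes -1; 6 × (-1) = -6. With overall charge -3, Mn is in the +3 oxidation state.
Mn sits in group 7; removing 3 electrons leaves Mn³⁺ with 7 − 3 = 4 d electrons.
Configuration: t₂g⁴ eg⁰.
The orbital stabilization is -1.6Δo = -1.6 × 35025 = -56040 cm⁻¹.
Pairing penalty: 1 pair vs 0 in the high-spin reference → 1 extra × P = 18700 cm⁻¹.
Overall CFSE = -56040 + 18700 = -37340 cm⁻¹.

-37340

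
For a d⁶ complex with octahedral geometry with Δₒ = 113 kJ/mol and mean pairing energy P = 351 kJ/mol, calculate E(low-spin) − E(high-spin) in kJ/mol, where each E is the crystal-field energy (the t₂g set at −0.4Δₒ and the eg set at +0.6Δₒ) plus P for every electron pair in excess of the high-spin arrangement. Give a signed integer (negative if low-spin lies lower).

High-spin: t₂g⁴ eg², CFSE = -0.4Δₒ = -45 kJ/mol.
Low-spin: t₂g⁶ eg⁰, orbital CFSE = -2.4Δₒ = -271 kJ/mol; plus 2 excess pairs × P = +702 kJ/mol; total 431 kJ/mol.
E(LS) − E(HS) = 431 − (-45) = 476 kJ/mol.

476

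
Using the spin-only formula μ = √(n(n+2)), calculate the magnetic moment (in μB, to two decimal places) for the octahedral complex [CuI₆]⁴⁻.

1.73 μB

Each I⁻ contributes -1; 6 × (-1) = -6. With overall charge -4, Cu is in the +2 oxidation state.
Cu²⁺: group 11, so d-count = 11 − 2 = 9.
Configuration: t2g^6 e_g^3 → 1 unpaired electron.
μ(spin-only) = √[1(1+2)] = √3 ≈ 1.73 μB.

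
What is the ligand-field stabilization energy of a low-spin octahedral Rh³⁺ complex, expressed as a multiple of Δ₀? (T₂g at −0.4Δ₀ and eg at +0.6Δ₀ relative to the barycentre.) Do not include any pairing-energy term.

Group 9 minus oxidation state +3 gives a d⁶ configuration for Rh³⁺.
Configuration: t₂g⁶ eg⁰.
CFSE = 6(-0.4Δ₀) + 0(0.6Δ₀) = -2.4Δ₀ + 0.0Δ₀ = -2.4Δ₀.

-2.4 Δ₀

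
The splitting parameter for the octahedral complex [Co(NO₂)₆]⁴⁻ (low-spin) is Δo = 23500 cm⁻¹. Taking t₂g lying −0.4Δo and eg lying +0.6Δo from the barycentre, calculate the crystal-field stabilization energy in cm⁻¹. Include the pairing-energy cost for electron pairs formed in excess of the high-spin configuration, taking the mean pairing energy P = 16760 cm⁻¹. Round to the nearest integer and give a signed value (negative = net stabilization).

Each NO₂⁻ contributes -1; 6 × (-1) = -6. With overall charge -4, Co is in the +2 oxidation state.
Co²⁺: group 9, so d-count = 9 − 2 = 7.
The d⁷ electrons fill as t₂g⁶ eg¹.
Orbital CFSE = 6(-0.4) + 1(0.6) = -1.8Δo = -1.8 × 23500 = -42300 cm⁻¹.
Relative to high-spin t₂g⁵ eg² (2 paired), the low-spin configuration has 1 additional pair, contributing +1 × 16760 = +16760 cm⁻¹.
Combining: -42300 + 16760 = -25540 cm⁻¹.

-25540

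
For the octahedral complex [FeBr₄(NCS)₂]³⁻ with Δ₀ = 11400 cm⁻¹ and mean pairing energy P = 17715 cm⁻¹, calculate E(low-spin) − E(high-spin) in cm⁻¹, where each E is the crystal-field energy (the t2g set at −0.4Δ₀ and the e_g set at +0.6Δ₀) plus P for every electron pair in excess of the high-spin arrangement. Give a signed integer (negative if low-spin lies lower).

Ligand charges: 4×(-1) from Br⁻ and 2×(-1) from NCS⁻ sum to -6; with overall charge -3, Fe is +3.
Fe sits in group 8; removing 3 electrons leaves Fe³⁺ with 8 − 3 = 5 d electrons.
In the high-spin limit (t2g^3 e_g^2) the orbital term is 0.0Δ₀ = 0 cm⁻¹, with no excess pairing.
For low-spin the configuration is t2g^5 e_g^0: orbital energy -2.0 × 11400 = -22800 cm⁻¹, and 2 additional pairs relative to high-spin add 35430 cm⁻¹, giving 12630 cm⁻¹.
E(LS) − E(HS) = 12630 − (0) = 12630 cm⁻¹.

12630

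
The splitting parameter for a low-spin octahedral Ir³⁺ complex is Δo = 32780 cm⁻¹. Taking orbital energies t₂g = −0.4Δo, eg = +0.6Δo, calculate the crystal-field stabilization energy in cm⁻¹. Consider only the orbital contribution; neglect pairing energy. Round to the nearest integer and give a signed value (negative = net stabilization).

-78672

Group 9 minus oxidation state +3 gives a d⁶ configuration for Ir³⁺.
Configuration: t₂g⁶ eg⁰.
Orbital CFSE = 6(-0.4) + 0(0.6) = -2.4Δo = -2.4 × 32780 = -78672 cm⁻¹.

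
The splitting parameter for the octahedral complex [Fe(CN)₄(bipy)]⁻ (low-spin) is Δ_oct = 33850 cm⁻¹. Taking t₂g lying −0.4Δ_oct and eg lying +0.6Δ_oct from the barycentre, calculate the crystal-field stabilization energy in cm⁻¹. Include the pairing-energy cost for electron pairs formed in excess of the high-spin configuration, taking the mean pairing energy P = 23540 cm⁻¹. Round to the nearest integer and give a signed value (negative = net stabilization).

-20620

Ligand charges: 4×(-1) from CN⁻ and 1×(+0) from bipy sum to -4; with overall charge -1, Fe is +3.
Group 8 minus oxidation state +3 gives a d⁵ configuration for Fe³⁺.
The d⁵ electrons fill as t₂g⁵ eg⁰.
Orbital CFSE = 5(-0.4) + 0(0.6) = -2.0Δ_oct = -2.0 × 33850 = -67700 cm⁻¹.
Relative to high-spin t₂g³ eg² (0 paired), the low-spin configuration has 2 additional pairs, contributing +2 × 23540 = +47080 cm⁻¹.
Net CFSE = -67700 + 47080 = -20620 cm⁻¹.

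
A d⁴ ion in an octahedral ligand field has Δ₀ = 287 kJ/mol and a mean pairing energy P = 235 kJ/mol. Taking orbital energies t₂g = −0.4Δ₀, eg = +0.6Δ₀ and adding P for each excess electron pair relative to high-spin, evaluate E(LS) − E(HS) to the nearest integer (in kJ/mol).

-52

In the high-spin limit (t₂g³ eg¹) the orbital term is -0.6Δ₀ = -172 kJ/mol, with no excess pairing.
For low-spin the configuration is t₂g⁴ eg⁰: orbital energy -1.6 × 287 = -459 kJ/mol, and 1 additional pair relative to high-spin adds 235 kJ/mol, giving -224 kJ/mol.
E(LS) − E(HS) = -224 − (-172) = -52 kJ/mol.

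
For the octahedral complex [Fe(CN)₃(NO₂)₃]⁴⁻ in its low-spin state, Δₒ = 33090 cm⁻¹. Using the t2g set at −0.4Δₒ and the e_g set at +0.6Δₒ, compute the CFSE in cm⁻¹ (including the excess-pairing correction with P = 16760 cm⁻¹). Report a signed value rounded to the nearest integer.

Ligand charges: 3×(-1) from CN⁻ and 3×(-1) from NO₂⁻ sum to -6; with overall charge -4, Fe is +2.
Fe²⁺: group 8, so d-count = 8 − 2 = 6.
Configuration: t2g^6 e_g^0.
Orbital CFSE = 6(-0.4) + 0(0.6) = -2.4Δₒ = -2.4 × 33090 = -79416 cm⁻¹.
Pairing penalty: 3 pairs vs 1 in the high-spin reference → 2 extra × P = 33520 cm⁻¹.
Combining: -79416 + 33520 = -45896 cm⁻¹.

-45896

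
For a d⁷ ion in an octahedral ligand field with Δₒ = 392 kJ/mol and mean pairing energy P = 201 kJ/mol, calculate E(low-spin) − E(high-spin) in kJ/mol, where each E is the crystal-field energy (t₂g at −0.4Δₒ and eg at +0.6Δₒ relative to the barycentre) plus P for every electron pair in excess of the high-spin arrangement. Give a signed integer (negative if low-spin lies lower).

In the high-spin limit (t₂g⁵ eg²) the orbital term is -0.8Δₒ = -314 kJ/mol, with no excess pairing.
Low-spin t₂g⁶ eg¹ gives -1.8Δₒ = -706 kJ/mol, but forming 1 extra pair costs 1P = 201 kJ/mol, so E(LS) = -706 + 201 = -505 kJ/mol.
E(LS) − E(HS) = -505 − (-314) = -191 kJ/mol.

-191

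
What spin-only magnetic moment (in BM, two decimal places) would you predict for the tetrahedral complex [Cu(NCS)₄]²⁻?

1.73 BM

Each NCS⁻ contributes -1; 4 × (-1) = -4. With overall charge -2, Cu is in the +2 oxidation state.
Group 11 minus oxidation state +2 gives a d⁹ configuration for Cu²⁺.
Tetrahedral fields are weak (Δₜ ≈ 4/9 Δₒ), so electrons fill high-spin.
Configuration: e⁴ t₂⁵ → 1 unpaired electron.
μ(spin-only) = √[1(1+2)] = √3 ≈ 1.73 BM.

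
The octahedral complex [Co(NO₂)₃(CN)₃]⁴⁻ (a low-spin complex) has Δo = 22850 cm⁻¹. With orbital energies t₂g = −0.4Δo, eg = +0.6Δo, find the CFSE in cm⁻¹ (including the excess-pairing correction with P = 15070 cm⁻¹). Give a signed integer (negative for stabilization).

-26060

Ligand charges: 3×(-1) from NO₂⁻ and 3×(-1) from CN⁻ sum to -6; with overall charge -4, Co is +2.
Co²⁺: group 9, so d-count = 9 − 2 = 7.
Electron filling gives t₂g⁶ eg¹.
CFSE(orbital) = 6×(-0.4Δo) + 1×(0.6Δo) = -1.8Δo; with Δo = 22850 cm⁻¹ that is -41130 cm⁻¹.
Pairing penalty: 3 pairs vs 2 in the high-spin reference → 1 extra × P = 15070 cm⁻¹.
Combining: -41130 + 15070 = -26060 cm⁻¹.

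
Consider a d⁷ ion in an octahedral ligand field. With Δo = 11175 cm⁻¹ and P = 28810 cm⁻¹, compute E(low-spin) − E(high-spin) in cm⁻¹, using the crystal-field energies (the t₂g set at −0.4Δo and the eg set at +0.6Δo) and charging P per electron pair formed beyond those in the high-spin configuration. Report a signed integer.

17635

In the high-spin limit (t₂g⁵ eg²) the orbital term is -0.8Δo = -8940 cm⁻¹, with no excess pairing.
Low-spin: t₂g⁶ eg¹, orbital CFSE = -1.8Δo = -20115 cm⁻¹; plus 1 excess pair × P = +28810 cm⁻¹; total 8695 cm⁻¹.
Thus E(LS) − E(HS) = 17635 cm⁻¹.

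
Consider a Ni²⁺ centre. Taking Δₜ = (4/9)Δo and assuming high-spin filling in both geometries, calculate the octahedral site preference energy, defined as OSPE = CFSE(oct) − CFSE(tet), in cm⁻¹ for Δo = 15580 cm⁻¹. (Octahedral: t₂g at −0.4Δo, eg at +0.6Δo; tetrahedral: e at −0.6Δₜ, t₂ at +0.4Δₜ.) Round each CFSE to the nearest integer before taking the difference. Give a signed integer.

-13156

Ni is in group 10, so Ni²⁺ is d⁸ (10 − 2 = 8).
In an octahedral site d⁸ (HS) is t₂g⁶ eg², giving CFSE(oct) = -1.2Δo = -18696 cm⁻¹.
In a tetrahedral site the filling is e⁴ t₂⁴: CFSE(tet) = -0.8Δₜ = -0.8 × (4/9)(15580) = -5540 cm⁻¹.
OSPE = -18696 − (-5540) = -13156 cm⁻¹.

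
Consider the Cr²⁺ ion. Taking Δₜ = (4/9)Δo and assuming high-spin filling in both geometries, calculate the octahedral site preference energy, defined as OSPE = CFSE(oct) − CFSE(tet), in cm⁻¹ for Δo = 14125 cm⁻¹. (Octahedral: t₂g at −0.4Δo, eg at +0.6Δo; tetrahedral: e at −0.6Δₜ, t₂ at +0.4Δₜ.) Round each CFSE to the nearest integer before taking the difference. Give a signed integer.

-5964

Group 6 minus oxidation state +2 gives a d⁴ configuration for Cr²⁺.
In an octahedral site d⁴ (HS) is t2g^3 e_g^1, giving CFSE(oct) = -0.6Δo = -8475 cm⁻¹.
In a tetrahedral site the filling is e^2 t2^2: CFSE(tet) = -0.4Δₜ = -0.4 × (4/9)(14125) = -2511 cm⁻¹.
Subtracting, OSPE = -8475 − (-2511) = -5964 cm⁻¹.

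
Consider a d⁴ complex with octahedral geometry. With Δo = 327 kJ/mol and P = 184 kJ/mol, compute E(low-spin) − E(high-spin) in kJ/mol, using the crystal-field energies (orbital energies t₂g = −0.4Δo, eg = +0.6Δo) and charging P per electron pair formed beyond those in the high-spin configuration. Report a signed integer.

High-spin d⁴ fills as t₂g³ eg¹ with CFSE 3(−0.4) + 1(+0.6) = -0.6Δo = -196 kJ/mol.
Low-spin: t₂g⁴ eg⁰, orbital CFSE = -1.6Δo = -523 kJ/mol; plus 1 excess pair × P = +184 kJ/mol; total -339 kJ/mol.
E(LS) − E(HS) = -339 − (-196) = -143 kJ/mol.

-143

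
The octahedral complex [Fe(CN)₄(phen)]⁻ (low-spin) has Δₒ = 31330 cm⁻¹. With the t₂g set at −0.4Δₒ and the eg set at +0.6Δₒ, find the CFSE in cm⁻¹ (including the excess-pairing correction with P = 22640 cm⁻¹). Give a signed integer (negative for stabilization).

Ligand charges: 4×(-1) from CN⁻ and 1×(+0) from phen sum to -4; with overall charge -1, Fe is +3.
Fe sits in group 8; removing 3 electrons leaves Fe³⁺ with 8 − 3 = 5 d electrons.
Electron filling gives t₂g⁵ eg⁰.
The orbital stabilization is -2.0Δₒ = -2.0 × 31330 = -62660 cm⁻¹.
Pairing penalty: 2 pairs vs 0 in the high-spin reference → 2 extra × P = 45280 cm⁻¹.
Overall CFSE = -62660 + 45280 = -17380 cm⁻¹.

-17380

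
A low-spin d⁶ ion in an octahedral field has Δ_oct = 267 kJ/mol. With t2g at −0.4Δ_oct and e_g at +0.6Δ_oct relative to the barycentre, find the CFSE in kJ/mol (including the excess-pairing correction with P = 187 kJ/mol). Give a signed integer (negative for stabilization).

Electron filling gives t2g^6 e_g^0.
CFSE(orbital) = 6×(-0.4Δ_oct) + 0×(0.6Δ_oct) = -2.4Δ_oct; with Δ_oct = 267 kJ/mol that is -641 kJ/mol.
Pairing penalty: 3 pairs vs 1 in the high-spin reference → 2 extra × P = 374 kJ/mol.
Net CFSE = -641 + 374 = -267 kJ/mol.

-267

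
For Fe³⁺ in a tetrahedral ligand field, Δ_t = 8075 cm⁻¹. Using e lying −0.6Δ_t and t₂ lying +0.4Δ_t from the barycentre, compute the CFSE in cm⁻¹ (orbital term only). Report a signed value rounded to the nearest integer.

0

Fe³⁺: group 8, so d-count = 8 − 3 = 5.
Tetrahedral fields are weak (Δₜ ≈ 4/9 Δₒ), so electrons fill high-spin.
Configuration: e² t₂³.
The orbital stabilization is 0.0Δ_t = 0.0 × 8075 = 0 cm⁻¹.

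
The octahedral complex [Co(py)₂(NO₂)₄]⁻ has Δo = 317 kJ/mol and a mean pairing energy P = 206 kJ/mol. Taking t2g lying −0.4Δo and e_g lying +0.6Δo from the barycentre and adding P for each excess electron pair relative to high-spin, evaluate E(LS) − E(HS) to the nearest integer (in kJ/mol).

Ligand charges: 2×(+0) from py and 4×(-1) from NO₂⁻ sum to -4; with overall charge -1, Co is +3.
Co³⁺: group 9, so d-count = 9 − 3 = 6.
High-spin d⁶ fills as t2g^4 e_g^2 with CFSE 4(−0.4) + 2(+0.6) = -0.4Δo = -127 kJ/mol.
Low-spin: t2g^6 e_g^0, orbital CFSE = -2.4Δo = -761 kJ/mol; plus 2 excess pairs × P = +412 kJ/mol; total -349 kJ/mol.
E(LS) − E(HS) = -349 − (-127) = -222 kJ/mol.

-222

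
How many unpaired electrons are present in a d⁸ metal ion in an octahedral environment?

2

Configuration: t₂g⁶ eg², giving 2 unpaired electrons.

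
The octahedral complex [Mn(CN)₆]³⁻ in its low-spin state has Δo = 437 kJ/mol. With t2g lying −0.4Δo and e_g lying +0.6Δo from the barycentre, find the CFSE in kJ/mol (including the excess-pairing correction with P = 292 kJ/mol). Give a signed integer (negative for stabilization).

Each CN⁻ contributes -1; 6 × (-1) = -6. With overall charge -3, Mn is in the +3 oxidation state.
Mn³⁺: group 7, so d-count = 7 − 3 = 4.
The d⁴ electrons fill as t2g^4 e_g^0.
The orbital stabilization is -1.6Δo = -1.6 × 437 = -699 kJ/mol.
High-spin d⁴ would be t2g^3 e_g^1 with 0 pairs; low-spin has 1, so 1 excess pair costs +1P = +292 kJ/mol.
Overall CFSE = -699 + 292 = -407 kJ/mol.

-407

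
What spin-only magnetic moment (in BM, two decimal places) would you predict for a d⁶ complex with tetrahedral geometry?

Tetrahedral fields are weak (Δₜ ≈ 4/9 Δₒ), so electrons fill high-spin.
Configuration: e³ t₂³ → 4 unpaired electrons.
μ(spin-only) = √[4(4+2)] = √24 ≈ 4.90 BM.

4.90 BM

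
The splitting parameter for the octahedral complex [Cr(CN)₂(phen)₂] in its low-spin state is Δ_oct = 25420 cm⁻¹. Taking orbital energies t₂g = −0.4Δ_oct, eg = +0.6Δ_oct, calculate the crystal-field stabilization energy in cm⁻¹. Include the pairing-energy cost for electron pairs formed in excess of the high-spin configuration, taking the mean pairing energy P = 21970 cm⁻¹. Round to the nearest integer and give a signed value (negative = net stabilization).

-18702

Ligand charges: 2×(-1) from CN⁻ and 2×(+0) from phen sum to -2; with overall charge +0, Cr is +2.
Cr sits in group 6; removing 2 electrons leaves Cr²⁺ with 6 − 2 = 4 d electrons.
Configuration: t₂g⁴ eg⁰.
CFSE(orbital) = 4×(-0.4Δ_oct) + 0×(0.6Δ_oct) = -1.6Δ_oct; with Δ_oct = 25420 cm⁻¹ that is -40672 cm⁻¹.
High-spin d⁴ would be t₂g³ eg¹ with 0 pairs; low-spin has 1, so 1 excess pair costs +1P = +21970 cm⁻¹.
Net CFSE = -40672 + 21970 = -18702 cm⁻¹.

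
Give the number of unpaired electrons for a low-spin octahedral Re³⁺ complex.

Re is in group 7, so Re³⁺ is d⁴ (7 − 3 = 4).
Configuration: t₂g⁴ eg⁰, giving 2 unpaired electrons.

2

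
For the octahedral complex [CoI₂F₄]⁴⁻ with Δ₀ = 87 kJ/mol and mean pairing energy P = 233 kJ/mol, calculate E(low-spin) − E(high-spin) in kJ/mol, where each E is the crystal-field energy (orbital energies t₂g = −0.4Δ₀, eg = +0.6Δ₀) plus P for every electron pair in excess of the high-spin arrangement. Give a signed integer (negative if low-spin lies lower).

Ligand charges: 2×(-1) from I⁻ and 4×(-1) from F⁻ sum to -6; with overall charge -4, Co is +2.
Co sits in group 9; removing 2 electrons leaves Co²⁺ with 9 − 2 = 7 d electrons.
High-spin: t₂g⁵ eg², CFSE = -0.8Δ₀ = -70 kJ/mol.
Low-spin: t₂g⁶ eg¹, orbital CFSE = -1.8Δ₀ = -157 kJ/mol; plus 1 excess pair × P = +233 kJ/mol; total 76 kJ/mol.
Thus E(LS) − E(HS) = 146 kJ/mol.

146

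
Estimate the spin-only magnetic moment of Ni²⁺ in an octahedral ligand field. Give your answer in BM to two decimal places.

2.83 BM

Ni is in group 10, so Ni²⁺ is d⁸ (10 − 2 = 8).
Configuration: t₂g⁶ eg² → 2 unpaired electrons.
μ(spin-only) = √[2(2+2)] = √8 ≈ 2.83 BM.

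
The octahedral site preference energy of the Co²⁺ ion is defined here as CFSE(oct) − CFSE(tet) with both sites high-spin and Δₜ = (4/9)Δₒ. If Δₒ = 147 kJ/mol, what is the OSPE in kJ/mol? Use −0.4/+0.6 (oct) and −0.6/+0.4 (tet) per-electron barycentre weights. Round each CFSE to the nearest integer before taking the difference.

-40

Group 9 minus oxidation state +2 gives a d⁷ configuration for Co²⁺.
Octahedral (high-spin): t₂g⁵ eg², CFSE = 5(−0.4) + 2(+0.6) = -0.8Δₒ = -0.8 × 147 = -118 kJ/mol.
Tetrahedral: e⁴ t₂³, CFSE = 4(−0.6) + 3(+0.4) = -1.2Δₜ = -1.2 × (4/9) × 147 = -78 kJ/mol.
OSPE = -118 − (-78) = -40 kJ/mol.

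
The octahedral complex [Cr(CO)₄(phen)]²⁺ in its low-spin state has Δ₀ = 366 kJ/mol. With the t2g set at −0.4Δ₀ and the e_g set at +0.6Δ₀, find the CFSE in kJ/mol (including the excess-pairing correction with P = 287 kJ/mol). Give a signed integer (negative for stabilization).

Ligand charges: 4×(+0) from CO and 1×(+0) from phen sum to +0; with overall charge +2, Cr is +2.
Cr sits in group 6; removing 2 electrons leaves Cr²⁺ with 6 − 2 = 4 d electrons.
Configuration: t2g^4 e_g^0.
Orbital CFSE = 4(-0.4) + 0(0.6) = -1.6Δ₀ = -1.6 × 366 = -586 kJ/mol.
High-spin d⁴ would be t2g^3 e_g^1 with 0 pairs; low-spin has 1, so 1 excess pair costs +1P = +287 kJ/mol.
Combining: -586 + 287 = -299 kJ/mol.

-299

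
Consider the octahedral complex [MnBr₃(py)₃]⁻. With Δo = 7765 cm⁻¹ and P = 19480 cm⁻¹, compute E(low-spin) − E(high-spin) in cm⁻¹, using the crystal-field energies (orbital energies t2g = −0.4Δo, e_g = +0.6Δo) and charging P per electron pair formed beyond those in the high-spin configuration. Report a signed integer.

Ligand charges: 3×(-1) from Br⁻ and 3×(+0) from py sum to -3; with overall charge -1, Mn is +2.
Mn²⁺: group 7, so d-count = 7 − 2 = 5.
High-spin: t2g^3 e_g^2, CFSE = 0.0Δo = 0 cm⁻¹.
For low-spin the configuration is t2g^5 e_g^0: orbital energy -2.0 × 7765 = -15530 cm⁻¹, and 2 additional pairs relative to high-spin add 38960 cm⁻¹, giving 23430 cm⁻¹.
The difference is 23430 − (0) = 23430 cm⁻¹, so high-spin lies lower.

23430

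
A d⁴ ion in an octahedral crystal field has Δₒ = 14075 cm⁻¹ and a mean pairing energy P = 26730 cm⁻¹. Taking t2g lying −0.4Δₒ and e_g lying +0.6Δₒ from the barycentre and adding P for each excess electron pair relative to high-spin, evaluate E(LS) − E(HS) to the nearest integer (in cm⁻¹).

12655

High-spin: t2g^3 e_g^1, CFSE = -0.6Δₒ = -8445 cm⁻¹.
For low-spin the configuration is t2g^4 e_g^0: orbital energy -1.6 × 14075 = -22520 cm⁻¹, and 1 additional pair relative to high-spin adds 26730 cm⁻¹, giving 4210 cm⁻¹.
E(LS) − E(HS) = 4210 − (-8445) = 12655 cm⁻¹.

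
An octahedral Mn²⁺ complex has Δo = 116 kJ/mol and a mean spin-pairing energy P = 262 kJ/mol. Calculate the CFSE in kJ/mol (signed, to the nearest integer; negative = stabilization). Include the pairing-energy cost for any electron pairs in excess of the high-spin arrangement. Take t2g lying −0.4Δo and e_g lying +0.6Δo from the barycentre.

0

Mn is in group 7, so Mn²⁺ is d⁵ (7 − 2 = 5).
Here Δo < P (116 < 262), so the high-spin state is favoured.
That gives t2g^3 e_g^2.
Orbital CFSE = 0.0Δo = 0.0 × 116 = 0 kJ/mol.
High-spin has no excess pairs, so no pairing correction applies.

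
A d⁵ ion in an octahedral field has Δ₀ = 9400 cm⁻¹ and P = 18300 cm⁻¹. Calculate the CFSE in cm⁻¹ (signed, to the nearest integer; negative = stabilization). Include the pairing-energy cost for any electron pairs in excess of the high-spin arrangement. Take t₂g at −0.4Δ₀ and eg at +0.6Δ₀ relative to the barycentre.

0

Since Δ₀ = 9400 cm⁻¹ < P = 18300 cm⁻¹, the complex adopts the high-spin configuration.
Filling d⁵ accordingly: t₂g³ eg².
Orbital CFSE = 0.0Δ₀ = 0.0 × 9400 = 0 cm⁻¹.
High-spin has no excess pairs, so no pairing correction applies.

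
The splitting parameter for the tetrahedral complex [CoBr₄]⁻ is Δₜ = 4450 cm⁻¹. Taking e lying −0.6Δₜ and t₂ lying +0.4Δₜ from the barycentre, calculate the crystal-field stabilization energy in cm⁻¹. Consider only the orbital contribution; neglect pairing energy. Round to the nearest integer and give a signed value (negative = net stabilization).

-2670

Each Br⁻ contributes -1; 4 × (-1) = -4. With overall charge -1, Co is in the +3 oxidation state.
Group 9 minus oxidation state +3 gives a d⁶ configuration for Co³⁺.
Tetrahedral splitting is small, so the complex is high-spin.
Configuration: e³ t₂³.
Orbital CFSE = 3(-0.6) + 3(0.4) = -0.6Δₜ = -0.6 × 4450 = -2670 cm⁻¹.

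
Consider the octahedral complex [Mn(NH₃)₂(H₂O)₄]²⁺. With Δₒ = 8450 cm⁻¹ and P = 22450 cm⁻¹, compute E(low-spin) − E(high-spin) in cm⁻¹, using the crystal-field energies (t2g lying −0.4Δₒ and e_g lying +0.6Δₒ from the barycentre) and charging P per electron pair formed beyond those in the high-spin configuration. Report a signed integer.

Ligand charges: 2×(+0) from NH₃ and 4×(+0) from H₂O sum to +0; with overall charge +2, Mn is +2.
Mn²⁺: group 7, so d-count = 7 − 2 = 5.
High-spin: t2g^3 e_g^2, CFSE = 0.0Δₒ = 0 cm⁻¹.
Low-spin: t2g^5 e_g^0, orbital CFSE = -2.0Δₒ = -16900 cm⁻¹; plus 2 excess pairs × P = +44900 cm⁻¹; total 28000 cm⁻¹.
E(LS) − E(HS) = 28000 − (0) = 28000 cm⁻¹.

28000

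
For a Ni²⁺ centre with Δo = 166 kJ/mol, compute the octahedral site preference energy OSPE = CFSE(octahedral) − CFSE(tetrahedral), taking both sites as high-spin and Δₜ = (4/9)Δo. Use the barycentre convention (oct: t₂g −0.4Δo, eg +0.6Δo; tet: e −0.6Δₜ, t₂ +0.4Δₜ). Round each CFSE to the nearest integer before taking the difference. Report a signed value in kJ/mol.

-140

Group 10 minus oxidation state +2 gives a d⁸ configuration for Ni²⁺.
In an octahedral site d⁸ (HS) is t₂g⁶ eg², giving CFSE(oct) = -1.2Δo = -199 kJ/mol.
Tetrahedral: e⁴ t₂⁴, CFSE = 4(−0.6) + 4(+0.4) = -0.8Δₜ = -0.8 × (4/9) × 166 = -59 kJ/mol.
OSPE = CFSE(oct) − CFSE(tet) = -199 − (-59) = -140 kJ/mol.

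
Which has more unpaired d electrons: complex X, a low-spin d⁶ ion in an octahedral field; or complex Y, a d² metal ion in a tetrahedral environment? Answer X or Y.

Y

X: t2g^6 e_g^0 → 0 unpaired.
Y: With tetrahedral geometry the complex is necessarily high-spin; e² t₂⁰ → 2 unpaired.
So Y has more unpaired electrons.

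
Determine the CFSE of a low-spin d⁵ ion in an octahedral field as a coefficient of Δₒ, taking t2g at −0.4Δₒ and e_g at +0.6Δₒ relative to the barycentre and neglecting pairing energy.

Configuration: t2g^5 e_g^0.
CFSE = 5(-0.4Δₒ) + 0(0.6Δₒ) = -2.0Δₒ + 0.0Δₒ = -2.0Δₒ.

-2.0 Δₒ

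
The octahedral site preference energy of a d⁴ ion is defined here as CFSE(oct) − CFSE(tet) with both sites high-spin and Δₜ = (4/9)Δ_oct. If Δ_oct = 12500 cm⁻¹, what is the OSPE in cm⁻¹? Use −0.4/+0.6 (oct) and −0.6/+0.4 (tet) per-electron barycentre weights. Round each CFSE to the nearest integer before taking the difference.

Octahedral high-spin t₂g³ eg¹: CFSE = -0.6 × 12500 = -7500 cm⁻¹.
Tetrahedral e² t₂² gives -0.4Δₜ = -0.4 × (4/9) × 12500 = -2222 cm⁻¹.
Subtracting, OSPE = -7500 − (-2222) = -5278 cm⁻¹.

-5278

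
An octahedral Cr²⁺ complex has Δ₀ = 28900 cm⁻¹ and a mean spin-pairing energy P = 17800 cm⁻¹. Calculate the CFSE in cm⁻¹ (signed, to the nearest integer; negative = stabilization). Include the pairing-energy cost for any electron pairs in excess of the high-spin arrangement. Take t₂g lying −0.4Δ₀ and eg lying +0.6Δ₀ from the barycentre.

Cr is in group 6, so Cr²⁺ is d⁴ (6 − 2 = 4).
Since Δ₀ = 28900 cm⁻¹ > P = 17800 cm⁻¹, the complex adopts the low-spin configuration.
Configuration: t₂g⁴ eg⁰.
Orbital CFSE = -1.6Δ₀ = -1.6 × 28900 = -46240 cm⁻¹.
Excess pairs vs high-spin: 1 − 0 = 1; pairing cost = +17800 cm⁻¹.
Net CFSE = -46240 + 17800 = -28440 cm⁻¹.

-28440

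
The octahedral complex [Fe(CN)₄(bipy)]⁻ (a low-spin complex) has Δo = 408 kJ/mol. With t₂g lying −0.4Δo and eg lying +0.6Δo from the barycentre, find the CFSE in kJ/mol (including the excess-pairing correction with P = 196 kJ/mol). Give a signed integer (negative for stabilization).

Ligand charges: 4×(-1) from CN⁻ and 1×(+0) from bipy sum to -4; with overall charge -1, Fe is +3.
Group 8 minus oxidation state +3 gives a d⁵ configuration for Fe³⁺.
Electron filling gives t₂g⁵ eg⁰.
The orbital stabilization is -2.0Δo = -2.0 × 408 = -816 kJ/mol.
Relative to high-spin t₂g³ eg² (0 paired), the low-spin configuration has 2 additional pairs, contributing +2 × 196 = +392 kJ/mol.
Combining: -816 + 392 = -424 kJ/mol.

-424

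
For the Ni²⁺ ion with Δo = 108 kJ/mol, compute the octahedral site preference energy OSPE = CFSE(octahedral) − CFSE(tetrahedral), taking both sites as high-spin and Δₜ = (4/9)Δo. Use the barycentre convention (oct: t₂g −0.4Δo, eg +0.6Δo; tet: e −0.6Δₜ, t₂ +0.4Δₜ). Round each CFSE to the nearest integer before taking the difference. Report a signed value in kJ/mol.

Ni is in group 10, so Ni²⁺ is d⁸ (10 − 2 = 8).
In an octahedral site d⁸ (HS) is t₂g⁶ eg², giving CFSE(oct) = -1.2Δo = -130 kJ/mol.
Tetrahedral: e⁴ t₂⁴, CFSE = 4(−0.6) + 4(+0.4) = -0.8Δₜ = -0.8 × (4/9) × 108 = -38 kJ/mol.
OSPE = CFSE(oct) − CFSE(tet) = -130 − (-38) = -92 kJ/mol.

-92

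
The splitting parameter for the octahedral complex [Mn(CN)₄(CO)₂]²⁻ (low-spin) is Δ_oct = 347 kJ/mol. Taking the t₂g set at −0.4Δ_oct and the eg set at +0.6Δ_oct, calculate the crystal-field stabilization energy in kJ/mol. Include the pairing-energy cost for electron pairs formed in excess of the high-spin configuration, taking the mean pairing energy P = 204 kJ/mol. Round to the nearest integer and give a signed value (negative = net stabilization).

-286

Ligand charges: 4×(-1) from CN⁻ and 2×(+0) from CO sum to -4; with overall charge -2, Mn is +2.
Group 7 minus oxidation state +2 gives a d⁵ configuration for Mn²⁺.
Electron filling gives t₂g⁵ eg⁰.
The orbital stabilization is -2.0Δ_oct = -2.0 × 347 = -694 kJ/mol.
Pairing penalty: 2 pairs vs 0 in the high-spin reference → 2 extra × P = 408 kJ/mol.
Combining: -694 + 408 = -286 kJ/mol.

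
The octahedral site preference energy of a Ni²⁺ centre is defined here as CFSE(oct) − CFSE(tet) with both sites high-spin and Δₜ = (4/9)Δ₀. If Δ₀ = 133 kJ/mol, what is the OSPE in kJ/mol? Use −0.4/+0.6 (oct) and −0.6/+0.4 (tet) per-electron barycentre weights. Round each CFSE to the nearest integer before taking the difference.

Ni sits in group 10; removing 2 electrons leaves Ni²⁺ with 10 − 2 = 8 d electrons.
In an octahedral site d⁸ (HS) is t₂g⁶ eg², giving CFSE(oct) = -1.2Δ₀ = -160 kJ/mol.
Tetrahedral e⁴ t₂⁴ gives -0.8Δₜ = -0.8 × (4/9) × 133 = -47 kJ/mol.
Subtracting, OSPE = -160 − (-47) = -113 kJ/mol.

-113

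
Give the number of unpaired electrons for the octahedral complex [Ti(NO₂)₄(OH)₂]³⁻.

Ligand charges: 4×(-1) from NO₂⁻ and 2×(-1) from OH⁻ sum to -6; with overall charge -3, Ti is +3.
Ti³⁺: group 4, so d-count = 4 − 3 = 1.
Configuration: t₂g¹ eg⁰, giving 1 unpaired electron.

1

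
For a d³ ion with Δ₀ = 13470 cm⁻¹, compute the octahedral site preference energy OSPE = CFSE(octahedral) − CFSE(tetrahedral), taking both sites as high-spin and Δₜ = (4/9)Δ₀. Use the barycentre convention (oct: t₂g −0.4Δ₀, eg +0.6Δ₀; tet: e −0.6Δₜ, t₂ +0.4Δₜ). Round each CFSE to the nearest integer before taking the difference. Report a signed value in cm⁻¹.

Octahedral high-spin t2g^3 e_g^0: CFSE = -1.2 × 13470 = -16164 cm⁻¹.
In a tetrahedral site the filling is e^2 t2^1: CFSE(tet) = -0.8Δₜ = -0.8 × (4/9)(13470) = -4789 cm⁻¹.
OSPE = -16164 − (-4789) = -11375 cm⁻¹.

-11375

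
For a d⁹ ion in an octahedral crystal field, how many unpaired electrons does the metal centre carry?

1

Configuration: t2g^6 e_g^3, giving 1 unpaired electron.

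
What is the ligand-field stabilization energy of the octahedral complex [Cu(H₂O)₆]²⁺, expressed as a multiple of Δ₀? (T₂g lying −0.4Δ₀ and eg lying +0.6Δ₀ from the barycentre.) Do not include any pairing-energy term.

-0.6 Δ₀

H₂O is neutral, so the +2 overall charge sits on Cu: oxidation state +2.
Cu²⁺: group 11, so d-count = 11 − 2 = 9.
For octahedral d⁹ the high- and low-spin configurations coincide.
Configuration: t₂g⁶ eg³.
CFSE = 6(-0.4Δ₀) + 3(0.6Δ₀) = -2.4Δ₀ + 1.8Δ₀ = -0.6Δ₀.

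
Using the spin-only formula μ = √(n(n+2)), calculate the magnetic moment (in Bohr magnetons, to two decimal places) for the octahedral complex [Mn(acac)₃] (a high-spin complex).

4.90 Bohr magnetons

Each acac⁻ contributes -1; 3 × (-1) = -3. With overall charge +0, Mn is in the +3 oxidation state.
Mn³⁺: group 7, so d-count = 7 − 3 = 4.
Configuration: t2g^3 e_g^1 → 4 unpaired electrons.
μ(spin-only) = √[4(4+2)] = √24 ≈ 4.90 Bohr magnetons.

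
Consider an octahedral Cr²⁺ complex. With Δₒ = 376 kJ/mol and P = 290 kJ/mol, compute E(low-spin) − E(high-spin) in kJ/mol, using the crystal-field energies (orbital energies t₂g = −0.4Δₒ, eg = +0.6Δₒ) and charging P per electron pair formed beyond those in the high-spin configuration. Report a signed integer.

Cr is in group 6, so Cr²⁺ is d⁴ (6 − 2 = 4).
High-spin d⁴ fills as t₂g³ eg¹ with CFSE 3(−0.4) + 1(+0.6) = -0.6Δₒ = -226 kJ/mol.
Low-spin: t₂g⁴ eg⁰, orbital CFSE = -1.6Δₒ = -602 kJ/mol; plus 1 excess pair × P = +290 kJ/mol; total -312 kJ/mol.
Thus E(LS) − E(HS) = -86 kJ/mol.

-86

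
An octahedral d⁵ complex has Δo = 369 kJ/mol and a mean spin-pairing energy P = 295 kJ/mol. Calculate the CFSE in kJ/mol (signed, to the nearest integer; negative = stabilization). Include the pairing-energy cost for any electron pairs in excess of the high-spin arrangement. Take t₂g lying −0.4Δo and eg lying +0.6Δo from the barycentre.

-148

With Δo > P the complex is low-spin.
That gives t₂g⁵ eg⁰.
Orbital CFSE = -2.0Δo = -2.0 × 369 = -738 kJ/mol.
Excess pairs vs high-spin: 2 − 0 = 2; pairing cost = +590 kJ/mol.
Net CFSE = -738 + 590 = -148 kJ/mol.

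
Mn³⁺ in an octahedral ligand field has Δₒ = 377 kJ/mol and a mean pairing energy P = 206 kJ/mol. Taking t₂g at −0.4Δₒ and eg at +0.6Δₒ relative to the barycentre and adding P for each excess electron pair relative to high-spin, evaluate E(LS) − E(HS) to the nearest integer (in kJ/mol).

-171

Mn³⁺: group 7, so d-count = 7 − 3 = 4.
In the high-spin limit (t₂g³ eg¹) the orbital term is -0.6Δₒ = -226 kJ/mol, with no excess pairing.
For low-spin the configuration is t₂g⁴ eg⁰: orbital energy -1.6 × 377 = -603 kJ/mol, and 1 additional pair relative to high-spin adds 206 kJ/mol, giving -397 kJ/mol.
The difference is -397 − (-226) = -171 kJ/mol, so low-spin lies lower.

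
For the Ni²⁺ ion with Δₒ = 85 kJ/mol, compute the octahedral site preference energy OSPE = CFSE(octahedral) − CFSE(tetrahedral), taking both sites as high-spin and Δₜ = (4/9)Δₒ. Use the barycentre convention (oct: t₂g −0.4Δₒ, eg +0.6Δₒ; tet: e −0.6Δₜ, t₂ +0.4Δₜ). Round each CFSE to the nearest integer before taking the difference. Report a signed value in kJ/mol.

-72

Ni is in group 10, so Ni²⁺ is d⁸ (10 − 2 = 8).
Octahedral high-spin t2g^6 e_g^2: CFSE = -1.2 × 85 = -102 kJ/mol.
Tetrahedral: e^4 t2^4, CFSE = 4(−0.6) + 4(+0.4) = -0.8Δₜ = -0.8 × (4/9) × 85 = -30 kJ/mol.
Subtracting, OSPE = -102 − (-30) = -72 kJ/mol.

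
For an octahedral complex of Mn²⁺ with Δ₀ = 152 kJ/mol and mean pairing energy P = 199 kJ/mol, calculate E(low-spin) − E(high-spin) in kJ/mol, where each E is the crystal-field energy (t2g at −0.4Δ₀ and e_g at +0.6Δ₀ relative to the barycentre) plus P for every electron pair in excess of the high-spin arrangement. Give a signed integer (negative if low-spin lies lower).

94

Mn sits in group 7; removing 2 electrons leaves Mn²⁺ with 7 − 2 = 5 d electrons.
In the high-spin limit (t2g^3 e_g^2) the orbital term is 0.0Δ₀ = 0 kJ/mol, with no excess pairing.
For low-spin the configuration is t2g^5 e_g^0: orbital energy -2.0 × 152 = -304 kJ/mol, and 2 additional pairs relative to high-spin add 398 kJ/mol, giving 94 kJ/mol.
E(LS) − E(HS) = 94 − (0) = 94 kJ/mol.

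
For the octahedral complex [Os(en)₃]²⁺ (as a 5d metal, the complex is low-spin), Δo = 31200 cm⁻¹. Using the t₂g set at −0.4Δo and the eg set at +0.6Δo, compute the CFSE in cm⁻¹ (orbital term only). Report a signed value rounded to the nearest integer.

-74880

en is neutral, so the +2 overall charge sits on Os: oxidation state +2.
Os sits in group 8; removing 2 electrons leaves Os²⁺ with 8 − 2 = 6 d electrons.
Electron filling gives t₂g⁶ eg⁰.
The orbital stabilization is -2.4Δo = -2.4 × 31200 = -74880 cm⁻¹.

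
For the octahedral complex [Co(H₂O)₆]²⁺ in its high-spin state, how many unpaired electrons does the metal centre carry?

H₂O is neutral, so the +2 overall charge sits on Co: oxidation state +2.
Co²⁺: group 9, so d-count = 9 − 2 = 7.
Configuration: t₂g⁵ eg², giving 3 unpaired electrons.

3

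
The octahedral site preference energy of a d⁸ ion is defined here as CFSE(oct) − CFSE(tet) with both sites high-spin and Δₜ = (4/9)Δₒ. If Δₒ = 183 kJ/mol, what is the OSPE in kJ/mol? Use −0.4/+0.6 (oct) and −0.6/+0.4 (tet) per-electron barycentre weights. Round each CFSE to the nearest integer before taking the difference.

In an octahedral site d⁸ (HS) is t₂g⁶ eg², giving CFSE(oct) = -1.2Δₒ = -220 kJ/mol.
In a tetrahedral site the filling is e⁴ t₂⁴: CFSE(tet) = -0.8Δₜ = -0.8 × (4/9)(183) = -65 kJ/mol.
OSPE = CFSE(oct) − CFSE(tet) = -220 − (-65) = -155 kJ/mol.

-155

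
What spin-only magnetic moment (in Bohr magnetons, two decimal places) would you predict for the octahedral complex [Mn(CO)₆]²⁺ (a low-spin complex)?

CO is neutral, so the +2 overall charge sits on Mn: oxidation state +2.
Mn sits in group 7; removing 2 electrons leaves Mn²⁺ with 7 − 2 = 5 d electrons.
Configuration: t₂g⁵ eg⁰ → 1 unpaired electron.
μ(spin-only) = √[1(1+2)] = √3 ≈ 1.73 Bohr magnetons.

1.73 Bohr magnetons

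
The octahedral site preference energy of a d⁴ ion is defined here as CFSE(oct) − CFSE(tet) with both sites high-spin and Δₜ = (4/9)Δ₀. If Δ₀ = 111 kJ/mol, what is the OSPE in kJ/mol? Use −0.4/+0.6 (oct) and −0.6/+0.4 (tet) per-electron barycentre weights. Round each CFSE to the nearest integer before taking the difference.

In an octahedral site d⁴ (HS) is t2g^3 e_g^1, giving CFSE(oct) = -0.6Δ₀ = -67 kJ/mol.
In a tetrahedral site the filling is e^2 t2^2: CFSE(tet) = -0.4Δₜ = -0.4 × (4/9)(111) = -20 kJ/mol.
OSPE = CFSE(oct) − CFSE(tet) = -67 − (-20) = -47 kJ/mol.

-47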